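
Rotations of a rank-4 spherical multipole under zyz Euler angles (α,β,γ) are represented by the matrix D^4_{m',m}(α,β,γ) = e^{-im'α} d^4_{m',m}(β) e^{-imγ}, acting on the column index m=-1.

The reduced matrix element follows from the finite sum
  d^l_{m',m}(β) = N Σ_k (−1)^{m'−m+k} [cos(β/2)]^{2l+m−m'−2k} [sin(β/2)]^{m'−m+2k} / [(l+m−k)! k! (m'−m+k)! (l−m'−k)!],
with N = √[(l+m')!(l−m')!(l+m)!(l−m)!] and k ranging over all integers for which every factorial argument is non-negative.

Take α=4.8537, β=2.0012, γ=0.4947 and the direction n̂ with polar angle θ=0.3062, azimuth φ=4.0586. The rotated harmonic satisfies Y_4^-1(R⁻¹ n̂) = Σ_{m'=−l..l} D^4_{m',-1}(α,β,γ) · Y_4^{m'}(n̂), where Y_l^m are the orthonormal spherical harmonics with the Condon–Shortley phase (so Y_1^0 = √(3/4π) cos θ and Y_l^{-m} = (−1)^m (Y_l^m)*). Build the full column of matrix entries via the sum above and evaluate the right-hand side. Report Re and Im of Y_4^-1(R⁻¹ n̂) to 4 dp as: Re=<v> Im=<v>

Re=-0.2482 Im=-0.0695

Need the full column D^4_{m',-1} for m'=−4..4 at α=4.8537, β=2.0012, γ=0.4947.
cos(β/2)=0.539797, sin(β/2)=0.841795
d^4_{-4,-1}: single k=3 term ⇒ +0.204582;  D = +0.100024+0.178462i
d^4_{-3,-1}: k∈[2..3] ⇒ +0.139145 -0.563985 = -0.424840;  D = +0.337651-0.257838i
d^4_{-2,-1}: k∈[1..3] ⇒ +0.047693 -0.579935 +0.940240 = +0.407999;  D = -0.290820-0.286160i
d^4_{-1,-1}: k∈[0..3] ⇒ +0.007209 -0.262959 +1.278997 -1.036811 = -0.013564;  D = -0.008057+0.010912i
d^4_{0,-1}: k∈[0..3] ⇒ -0.050273 +0.733566 -1.783981 +0.723086 = -0.377602;  D = -0.332332-0.179273i
d^4_{1,-1}: k∈[0..3] ⇒ +0.175306 -1.278997 +1.555216 -0.252145 = +0.199380;  D = -0.069001+0.187059i
d^4_{2,-1}: k∈[0..2] ⇒ -0.386623 +1.410361 -0.685980 = +0.337758;  D = -0.330190-0.071095i
d^4_{3,-1}: k∈[0..1] ⇒ +0.563985 -0.822943 = -0.258958;  D = -0.018310+0.258310i
d^4_{4,-1}: single k=0 term ⇒ -0.497528;  D = -0.496291+0.035069i
Y_4^{m'}(θ=0.3062,φ=4.0586) and Σ D·Y over m':
  (+0.1000+0.1785i)·(-0.0032+0.0018i)  (+0.3377-0.2578i)·(+0.0302+0.0124i)  (-0.2908-0.2862i)·(-0.0424-0.1574i)  (-0.0081+0.0109i)·(-0.2782+0.3631i)  (-0.3323-0.1793i)·(+0.4924+0.0000i)  (-0.0690+0.1871i)·(+0.2782+0.3631i)  (-0.3302-0.0711i)·(-0.0424+0.1574i)  (-0.0183+0.2583i)·(-0.0302+0.0124i)  (-0.4963+0.0351i)·(-0.0032-0.0018i)
Y_4^-1(R⁻¹ n̂) = -0.248234-0.069493i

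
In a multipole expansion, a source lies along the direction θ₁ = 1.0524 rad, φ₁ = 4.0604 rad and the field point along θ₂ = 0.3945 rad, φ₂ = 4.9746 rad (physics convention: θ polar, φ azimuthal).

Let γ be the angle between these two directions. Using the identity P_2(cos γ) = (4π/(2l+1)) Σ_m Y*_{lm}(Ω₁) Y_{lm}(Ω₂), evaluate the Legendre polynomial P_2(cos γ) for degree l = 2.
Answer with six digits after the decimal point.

Expand P_2 via completeness: Σ_{m} conj(Y_{2,m}) at Ω₁ times Y_{2,m} at Ω₂ —
  term(m=-2) = (-0.004237, -0.016081)   from Y*(Ω₁)=(-0.076842, 0.281128), Y(Ω₂)=(-0.049393, 0.028571)
  term(m=-1) = (0.055636, -0.072192)   from Y*(Ω₁)=(-0.201748, -0.264294), Y(Ω₂)=(0.071056, 0.264750)
  term(m=+0) = (-0.040802, -0.000000)   from Y*(Ω₁)=(-0.083098, -0.000000), Y(Ω₂)=(0.491012, 0.000000)
  term(m=+1) = (0.055636, 0.072192)   from Y*(Ω₁)=(0.201748, -0.264294), Y(Ω₂)=(-0.071056, 0.264750)
  term(m=+2) = (-0.004237, 0.016081)   from Y*(Ω₁)=(-0.076842, -0.281128), Y(Ω₂)=(-0.049393, -0.028571)
Accumulated sum (0.061997, 0.000000); after 4π/(2l+1) scaling, (0.155815, 0.000000) ⇒ P_2 = 0.155815

0.155815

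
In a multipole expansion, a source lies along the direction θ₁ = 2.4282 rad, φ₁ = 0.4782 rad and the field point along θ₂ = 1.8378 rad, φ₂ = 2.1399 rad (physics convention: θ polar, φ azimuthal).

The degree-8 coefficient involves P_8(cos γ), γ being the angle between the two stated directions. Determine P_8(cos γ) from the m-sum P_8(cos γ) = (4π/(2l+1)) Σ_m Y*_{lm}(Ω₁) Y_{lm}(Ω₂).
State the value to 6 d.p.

Summing Y*_{l m}(θ₁,φ₁)·Y_{l m}(θ₂,φ₂) over m ∈ [−8, 8]; prefactor 4π/(2·8+1) = 0.739198:
  [-8]  conj(Y_{8,-8})(Ω₁) = (-0.013436, -0.010954) ; Y_{8,-8}(Ω₂) = (-0.061362, 0.381304) ; Δ = (0.005001, -0.004451)
  [-7]  conj(Y_{8,-7})(Ω₁) = (0.078431, 0.016374) ; Y_{8,-7}(Ω₂) = (0.315263, 0.281377) ; Δ = (0.020119, 0.027231)
  [-6]  conj(Y_{8,-6})(Ω₁) = (-0.215717, 0.060257) ; Y_{8,-6}(Ω₂) = (0.012901, -0.003613) ; Δ = (-0.002565, 0.001557)
  [-5]  conj(Y_{8,-5})(Ω₁) = (0.300912, -0.280662) ; Y_{8,-5}(Ω₂) = (-0.102221, 0.335106) ; Δ = (0.063292, 0.129527)
  [-4]  conj(Y_{8,-4})(Ω₁) = (-0.153620, 0.431526) ; Y_{8,-4}(Ω₂) = (0.093992, 0.110327) ; Δ = (-0.062048, 0.023611)
  [-3]  conj(Y_{8,-3})(Ω₁) = (-0.022207, -0.162042) ; Y_{8,-3}(Ω₂) = (-0.282559, 0.038815) ; Δ = (0.012564, 0.044924)
  [-2]  conj(Y_{8,-2})(Ω₁) = (-0.171304, -0.242818) ; Y_{8,-2}(Ω₂) = (-0.082088, 0.177772) ; Δ = (0.057228, -0.010521)
  [-1]  conj(Y_{8,-1})(Ω₁) = (0.286744, 0.148627) ; Y_{8,-1}(Ω₂) = (-0.135440, -0.211722) ; Δ = (-0.007369, -0.080840)
  [+0]  conj(Y_{8,0})(Ω₁) = (0.205045, -0.000000) ; Y_{8,0}(Ω₂) = (-0.209275, 0.000000) ; Δ = (-0.042911, 0.000000)
  [+1]  conj(Y_{8,1})(Ω₁) = (-0.286744, 0.148627) ; Y_{8,1}(Ω₂) = (0.135440, -0.211722) ; Δ = (-0.007369, 0.080840)
  [+2]  conj(Y_{8,2})(Ω₁) = (-0.171304, 0.242818) ; Y_{8,2}(Ω₂) = (-0.082088, -0.177772) ; Δ = (0.057228, 0.010521)
  [+3]  conj(Y_{8,3})(Ω₁) = (0.022207, -0.162042) ; Y_{8,3}(Ω₂) = (0.282559, 0.038815) ; Δ = (0.012564, -0.044924)
  [+4]  conj(Y_{8,4})(Ω₁) = (-0.153620, -0.431526) ; Y_{8,4}(Ω₂) = (0.093992, -0.110327) ; Δ = (-0.062048, -0.023611)
  [+5]  conj(Y_{8,5})(Ω₁) = (-0.300912, -0.280662) ; Y_{8,5}(Ω₂) = (0.102221, 0.335106) ; Δ = (0.063292, -0.129527)
  [+6]  conj(Y_{8,6})(Ω₁) = (-0.215717, -0.060257) ; Y_{8,6}(Ω₂) = (0.012901, 0.003613) ; Δ = (-0.002565, -0.001557)
  [+7]  conj(Y_{8,7})(Ω₁) = (-0.078431, 0.016374) ; Y_{8,7}(Ω₂) = (-0.315263, 0.281377) ; Δ = (0.020119, -0.027231)
  [+8]  conj(Y_{8,8})(Ω₁) = (-0.013436, 0.010954) ; Y_{8,8}(Ω₂) = (-0.061362, -0.381304) ; Δ = (0.005001, 0.004451)
Total Σ_m = (0.129535, -0.000000). Multiply by 0.739198: (0.095752, -0.000000). P_8(cos γ) = 0.095752

0.095752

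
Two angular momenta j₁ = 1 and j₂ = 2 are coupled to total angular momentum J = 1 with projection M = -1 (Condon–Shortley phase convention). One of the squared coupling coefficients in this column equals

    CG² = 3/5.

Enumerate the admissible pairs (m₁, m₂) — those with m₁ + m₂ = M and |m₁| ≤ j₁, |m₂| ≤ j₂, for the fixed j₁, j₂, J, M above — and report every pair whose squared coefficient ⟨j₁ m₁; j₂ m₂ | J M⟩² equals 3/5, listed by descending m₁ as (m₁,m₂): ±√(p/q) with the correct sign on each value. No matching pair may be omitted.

Admissible pairs with m₁+m₂ = M = -1: (-1,0), (0,-1), (1,-2)
  (m₁,m₂)=(1,-2): CG² = 3/5, CG = +√(3/5)   ← matches the target
  (m₁,m₂)=(0,-1): CG² = 3/10, CG = −√(3/10)
  (m₁,m₂)=(-1,0): CG² = 1/10, CG = +√(1/10)
Pairs with CG² = 3/5: (1,-2): +√(3/5)

(1,-2): +√(3/5)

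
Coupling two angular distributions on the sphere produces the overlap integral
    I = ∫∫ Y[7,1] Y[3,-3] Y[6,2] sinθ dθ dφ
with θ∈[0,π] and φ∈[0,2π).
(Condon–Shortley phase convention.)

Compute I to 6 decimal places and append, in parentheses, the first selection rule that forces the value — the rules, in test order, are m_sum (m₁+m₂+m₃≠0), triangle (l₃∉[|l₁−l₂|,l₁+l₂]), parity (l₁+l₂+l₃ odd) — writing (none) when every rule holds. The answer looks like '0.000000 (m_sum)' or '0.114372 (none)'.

0.147021 (none)

Checks pass: Σm=0; 16 even; l₃=6∈[4,10].
(2·7+1)(2·3+1)(2·6+1) = 1365
Δ: 4! 10! 2! / 17! → 1/2042040
sum: t=1:−1/207360 t=2:+1/57600 t=3:−1/207360 = 1/129600
3j²(7 3 6; 0 0 0) = Δ·Π!·Σ² = 168/12155  (sign +1)
sum: t=0:+1/829440 = 1/829440
3j²(7 3 6; 1 -3 2) = Δ·Π!·Σ² = 35/2431  (sign +1)
combine: 4πI² = 1365·168/12155·35/2431 = 123480/454597
take √, sign +1: I = 0.14702124
No selection rule forces the value: the integral is nonzero (none).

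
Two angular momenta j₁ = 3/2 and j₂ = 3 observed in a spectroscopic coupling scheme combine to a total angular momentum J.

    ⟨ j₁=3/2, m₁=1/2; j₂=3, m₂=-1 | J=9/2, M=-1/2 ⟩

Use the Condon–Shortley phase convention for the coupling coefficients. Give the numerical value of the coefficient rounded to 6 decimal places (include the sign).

j₁+j₂−J=0  J+j₁−j₂=3  J−j₁+j₂=6  j₁+j₂+J+1=10
(j₁±m₁, j₂±m₂, J±M) = (2,1,2,4,4,5)
P² = 23040/7
sum k=0..0:
  [0] +1/96 = 1/96
S = 1/96
C² = P²·S² = 5/14 ; C = +0.597614

+√(5/14) ≈ +0.597614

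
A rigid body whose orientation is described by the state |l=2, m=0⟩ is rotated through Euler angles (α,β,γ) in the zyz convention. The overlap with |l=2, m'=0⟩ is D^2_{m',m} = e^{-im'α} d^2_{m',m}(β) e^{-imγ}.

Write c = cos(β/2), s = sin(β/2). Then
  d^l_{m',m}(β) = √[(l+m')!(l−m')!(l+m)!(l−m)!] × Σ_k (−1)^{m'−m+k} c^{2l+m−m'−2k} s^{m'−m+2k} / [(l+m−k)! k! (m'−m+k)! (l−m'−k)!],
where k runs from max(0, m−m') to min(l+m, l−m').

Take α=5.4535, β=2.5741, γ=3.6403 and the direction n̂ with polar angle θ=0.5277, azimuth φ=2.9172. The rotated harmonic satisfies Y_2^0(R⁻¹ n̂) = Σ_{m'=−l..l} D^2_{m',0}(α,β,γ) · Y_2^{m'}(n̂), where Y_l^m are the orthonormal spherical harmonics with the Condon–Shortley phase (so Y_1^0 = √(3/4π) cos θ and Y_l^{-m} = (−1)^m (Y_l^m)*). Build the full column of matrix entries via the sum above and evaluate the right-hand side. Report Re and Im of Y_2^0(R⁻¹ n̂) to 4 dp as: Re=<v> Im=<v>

Re=0.5405 Im=0.0000

Need the full column D^2_{m',0} for m'=−2..2 at α=5.4535, β=2.5741, γ=3.6403.
cos(β/2)=0.279954, sin(β/2)=0.960013
d^2_{-2,0}: single k=2 term ⇒ +0.176931;  D = -0.015651-0.176237i
d^2_{-1,0}: k∈[1..2] ⇒ +0.051596 -0.606728 = -0.555133;  D = -0.374775+0.409532i
d^2_{0,0}: k∈[0..2] ⇒ +0.006143 -0.288927 +0.849394 = +0.566609;  D = +0.566609+0.000000i
d^2_{1,0}: k∈[0..1] ⇒ -0.051596 +0.606728 = +0.555133;  D = +0.374775+0.409532i
d^2_{2,0}: single k=0 term ⇒ +0.176931;  D = -0.015651+0.176237i
Y_2^{m'}(θ=0.5277,φ=2.9172) and Σ D·Y over m':
  (-0.0157-0.1762i)·(+0.0882+0.0425i)  (-0.3748+0.4095i)·(-0.3277-0.0748i)  (+0.5666+0.0000i)·(+0.3909+0.0000i)  (+0.3748+0.4095i)·(+0.3277-0.0748i)  (-0.0157+0.1762i)·(+0.0882-0.0425i)
Y_2^0(R⁻¹ n̂) = +0.540547+0.000000i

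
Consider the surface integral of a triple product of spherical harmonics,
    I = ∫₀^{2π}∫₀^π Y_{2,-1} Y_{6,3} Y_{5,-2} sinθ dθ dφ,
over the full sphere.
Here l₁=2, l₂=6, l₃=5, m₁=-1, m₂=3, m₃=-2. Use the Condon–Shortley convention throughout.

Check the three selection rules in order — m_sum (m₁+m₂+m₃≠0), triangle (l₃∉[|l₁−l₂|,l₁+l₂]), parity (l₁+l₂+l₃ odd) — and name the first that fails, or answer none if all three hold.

parity

azimuthal sum: -1 + 3 − 2 = 0  ✓
4 ≤ 5 ≤ 8 (triangle on l)  ✓
L = 2 + 6 + 5 = 13 (odd)  ✗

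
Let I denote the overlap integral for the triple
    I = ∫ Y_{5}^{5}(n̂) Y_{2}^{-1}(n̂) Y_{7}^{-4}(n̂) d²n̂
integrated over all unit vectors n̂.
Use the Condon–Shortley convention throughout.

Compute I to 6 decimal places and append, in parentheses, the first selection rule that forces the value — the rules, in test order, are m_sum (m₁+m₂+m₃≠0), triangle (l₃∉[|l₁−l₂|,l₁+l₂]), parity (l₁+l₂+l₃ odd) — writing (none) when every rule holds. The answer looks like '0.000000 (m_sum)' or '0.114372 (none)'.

Checks pass: Σm=0; 14 even; l₃=7∈[3,7].
(2·5+1)(2·2+1)(2·7+1) = 825
Δ: 0! 10! 4! / 15! → 1/15015
sum: t=0:+1/57600 = 1/57600
3j²(5 2 7; 0 0 0) = Δ·Π!·Σ² = 21/715  (sign -1)
sum: t=0:+1/21772800 = 1/21772800
3j²(5 2 7; 5 -1 -4) = Δ·Π!·Σ² = 1/1365  (sign -1)
combine: 4πI² = 825·21/715·1/1365 = 3/169
take √, sign +1: I = 0.03758481
No selection rule forces the value: the integral is nonzero (none).

0.037585 (none)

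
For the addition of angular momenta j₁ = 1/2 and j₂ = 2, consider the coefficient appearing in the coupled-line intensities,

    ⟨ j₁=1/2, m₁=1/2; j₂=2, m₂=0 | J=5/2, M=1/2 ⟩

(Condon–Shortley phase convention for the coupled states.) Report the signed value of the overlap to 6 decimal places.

√[6·0!1!4!/6! · 1!0!2!2!3!2!] = √(48/5)
  +(−1)^0/∏(0,0,0,2,1,2)! = 1/4  (running 1/4)
⟨..|..⟩ = √(48/5)·(1/4) = +0.774597

+0.774597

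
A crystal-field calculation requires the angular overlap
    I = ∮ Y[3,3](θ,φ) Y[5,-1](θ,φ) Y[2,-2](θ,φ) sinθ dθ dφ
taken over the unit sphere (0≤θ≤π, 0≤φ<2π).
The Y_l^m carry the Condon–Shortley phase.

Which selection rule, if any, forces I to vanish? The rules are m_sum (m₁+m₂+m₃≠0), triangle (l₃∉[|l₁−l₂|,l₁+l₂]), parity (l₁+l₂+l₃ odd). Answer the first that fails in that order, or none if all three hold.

m₁+m₂+m₃ = 3 − 1 − 2 = 0  ✓
triangle: |3−5|=2 ≤ l₃=2 ≤ 3+5=8  ✓
parity: l₁+l₂+l₃ = 10 is even  ✓

none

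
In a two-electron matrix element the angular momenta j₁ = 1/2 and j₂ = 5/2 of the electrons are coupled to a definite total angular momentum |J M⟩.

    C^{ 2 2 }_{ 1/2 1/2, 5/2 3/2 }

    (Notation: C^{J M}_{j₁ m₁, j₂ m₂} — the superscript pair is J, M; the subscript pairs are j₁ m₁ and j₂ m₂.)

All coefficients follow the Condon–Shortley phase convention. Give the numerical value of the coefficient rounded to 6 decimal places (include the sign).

+√(1/6) = +0.408248

triangle: 1!×0!×4!/6! = 24/720
(j±m)!: 1!×0!×4!×1!×4!×0! = 576
prefactor² = (2J+1)×Δ×N² = 96
  k=0: +1/(0!×1!×0!×4!×0!×0!) = 1/24
Σ = 1/24  ⇒  CG² = 96×(1/24)² = 1/6
CG = +√(1/6) = +0.408248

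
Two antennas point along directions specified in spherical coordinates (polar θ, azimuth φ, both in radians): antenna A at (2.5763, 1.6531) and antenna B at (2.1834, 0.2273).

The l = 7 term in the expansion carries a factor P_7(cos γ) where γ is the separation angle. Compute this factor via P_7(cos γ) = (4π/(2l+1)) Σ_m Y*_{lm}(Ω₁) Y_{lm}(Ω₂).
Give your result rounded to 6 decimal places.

Expand P_7 via completeness: Σ_{m} conj(Y_{7,m}) at Ω₁ times Y_{7,m} at Ω₂ —
  m=-7: Y*=+0.003447-0.005306i  Y=-0.002491-0.122676i  product -0.000660-0.000410i
  m=-6: Y*=+0.032864+0.017691i  Y=-0.066314+0.315772i  product -0.007766+0.009205i
  m=-5: Y*=-0.053530+0.122653i  Y=+0.186668-0.402448i  product +0.039369+0.044438i
  m=-4: Y*=-0.302710-0.103420i  Y=-0.150789+0.193650i  product +0.065673-0.043025i
  m=-3: Y*=+0.119061-0.472363i  Y=-0.150033+0.121798i  product +0.039670+0.085372i
  m=-2: Y*=+0.346779+0.057604i  Y=+0.310392-0.151701i  product +0.116376-0.034727i
  m=-1: Y*=+0.013737-0.166535i  Y=+0.052404-0.012121i  product -0.001299-0.008894i
  m=+0: Y*=+0.415599-0.000000i  Y=-0.349357+0.000000i  product -0.145192+0.000000i
  m=+1: Y*=-0.013737-0.166535i  Y=-0.052404-0.012121i  product -0.001299+0.008894i
  m=+2: Y*=+0.346779-0.057604i  Y=+0.310392+0.151701i  product +0.116376+0.034727i
  m=+3: Y*=-0.119061-0.472363i  Y=+0.150033+0.121798i  product +0.039670-0.085372i
  m=+4: Y*=-0.302710+0.103420i  Y=-0.150789-0.193650i  product +0.065673+0.043025i
  m=+5: Y*=+0.053530+0.122653i  Y=-0.186668-0.402448i  product +0.039369-0.044438i
  m=+6: Y*=+0.032864-0.017691i  Y=-0.066314-0.315772i  product -0.007766-0.009205i
  m=+7: Y*=-0.003447-0.005306i  Y=+0.002491-0.122676i  product -0.000660+0.000410i
Σ over m = +0.357534+0.000000i; ×(4π/15) → +0.299527+0.000000i. Real part: 0.299527

0.299527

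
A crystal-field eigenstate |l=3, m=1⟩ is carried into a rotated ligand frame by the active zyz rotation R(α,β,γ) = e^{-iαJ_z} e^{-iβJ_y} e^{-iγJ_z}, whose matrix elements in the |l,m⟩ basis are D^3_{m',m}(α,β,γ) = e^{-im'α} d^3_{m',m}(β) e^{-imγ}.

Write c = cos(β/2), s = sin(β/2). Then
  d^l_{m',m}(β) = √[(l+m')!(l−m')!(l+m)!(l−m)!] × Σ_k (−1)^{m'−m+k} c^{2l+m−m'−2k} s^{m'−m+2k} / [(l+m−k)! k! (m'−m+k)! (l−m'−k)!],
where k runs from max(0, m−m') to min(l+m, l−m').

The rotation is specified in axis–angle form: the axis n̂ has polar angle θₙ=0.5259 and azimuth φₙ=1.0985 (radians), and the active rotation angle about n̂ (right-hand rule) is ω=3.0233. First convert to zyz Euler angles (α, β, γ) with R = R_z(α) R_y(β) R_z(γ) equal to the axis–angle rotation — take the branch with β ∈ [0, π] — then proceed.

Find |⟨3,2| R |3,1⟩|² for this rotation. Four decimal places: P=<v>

P=0.0642

Axis–angle → zyz. n̂ = (sinθₙcosφₙ, sinθₙsinφₙ, cosθₙ) = (+0.228372, +0.447037, +0.864872), ω = 3.0233.
R = I cosω + sinω [n̂]ₓ + (1−cosω) n̂n̂ᵀ gives
  R = [-0.889068, +0.101398, +0.446403; +0.305538, -0.594725, +0.743606; +0.340888, +0.797509, +0.497770]
β = atan2(√(R₁₃²+R₂₃²), R₃₃) = 1.049771; α = atan2(R₂₃, R₁₃) mod 2π = 1.030139; γ = atan2(R₃₂, −R₃₁) mod 2π = 1.974732
Split into d^3_{2,1}(β=1.0498) × two z-phases.
Half-angle: c=0.865381, s=0.501114. N=√(120·1·24·2)=75.894664
Admissible k: 0..1 (factorial args all ≥0)
  k=0: (−1)^1·75.8947/(24)·0.8654^5·0.5011^1 = -0.769085
  k=1: (−1)^2·75.8947/(12)·0.8654^3·0.5011^3 = +0.515777
d^3_{2,1}(1.0498) = -0.769085 +0.515777 = -0.253308
|D^3_{2,1}|² = |d^3_{2,1}(β)|² = (-0.253308)² = 0.064165 (the z-rotation phases have unit modulus)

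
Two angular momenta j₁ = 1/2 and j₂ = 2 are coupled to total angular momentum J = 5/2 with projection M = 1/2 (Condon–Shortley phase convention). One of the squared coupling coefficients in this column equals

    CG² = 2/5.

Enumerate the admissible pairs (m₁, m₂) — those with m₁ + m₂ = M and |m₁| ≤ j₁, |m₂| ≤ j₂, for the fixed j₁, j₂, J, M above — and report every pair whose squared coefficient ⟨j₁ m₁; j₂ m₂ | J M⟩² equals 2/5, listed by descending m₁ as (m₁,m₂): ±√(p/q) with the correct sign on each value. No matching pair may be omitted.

Admissible pairs with m₁+m₂ = M = 1/2: (-1/2,1), (1/2,0)
  (m₁,m₂)=(1/2,0): CG² = 3/5, CG = +√(3/5)
  (m₁,m₂)=(-1/2,1): CG² = 2/5, CG = +√(2/5)   ← matches the target
Pairs with CG² = 2/5: (-1/2,1): +√(2/5)

(-1/2,1): +√(2/5)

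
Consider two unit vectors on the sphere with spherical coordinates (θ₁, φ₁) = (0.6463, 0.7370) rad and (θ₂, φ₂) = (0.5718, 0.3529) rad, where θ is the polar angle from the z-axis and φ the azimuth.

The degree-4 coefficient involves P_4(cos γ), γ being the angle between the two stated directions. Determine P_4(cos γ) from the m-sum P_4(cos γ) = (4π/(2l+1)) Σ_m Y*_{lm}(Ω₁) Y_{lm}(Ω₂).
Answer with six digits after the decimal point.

Summing Y*_{l m}(θ₁,φ₁)·Y_{l m}(θ₂,φ₂) over m ∈ [−4, 4]; prefactor 4π/(2·4+1) = 1.396263:
  m=-4: Y*=-0.057125+0.011199i  Y=+0.006016-0.037470i  product +0.000076+0.002208i
  m=-3: Y*=-0.130378+0.175036i  Y=+0.081733-0.145402i  product +0.014795+0.033263i
  m=-2: Y*=+0.040585+0.417972i  Y=+0.294513-0.250999i  product +0.116863+0.112911i
  m=-1: Y*=+0.246096+0.223358i  Y=+0.393961-0.145103i  product +0.129362+0.052285i
  m=+0: Y*=-0.201368-0.000000i  Y=-0.075336+0.000000i  product +0.015170+0.000000i
  m=+1: Y*=-0.246096+0.223358i  Y=-0.393961-0.145103i  product +0.129362-0.052285i
  m=+2: Y*=+0.040585-0.417972i  Y=+0.294513+0.250999i  product +0.116863-0.112911i
  m=+3: Y*=+0.130378+0.175036i  Y=-0.081733-0.145402i  product +0.014795-0.033263i
  m=+4: Y*=-0.057125-0.011199i  Y=+0.006016+0.037470i  product +0.000076-0.002208i
Accumulated sum +0.537362-0.000000i; after 4π/(2l+1) scaling, +0.750300-0.000000i ⇒ P_4 = 0.750300

0.750300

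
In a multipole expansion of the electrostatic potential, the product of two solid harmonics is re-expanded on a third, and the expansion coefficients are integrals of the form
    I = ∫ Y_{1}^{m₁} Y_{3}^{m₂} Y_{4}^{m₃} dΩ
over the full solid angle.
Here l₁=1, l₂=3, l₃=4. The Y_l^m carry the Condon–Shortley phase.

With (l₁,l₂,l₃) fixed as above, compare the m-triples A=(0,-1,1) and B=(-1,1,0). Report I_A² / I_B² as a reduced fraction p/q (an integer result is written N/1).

5/2

l's match ⇒ only the (l;m) 3-j factors differ between A and B.
A: triangle coeff Δ(1,3,4) = 1/252; Σ_t [0,0]: t=0:+1/48 = 1/48; (3j)²=5/84 [(1 3 4; 0 -1 1)], sign=-1
B: triangle coeff Δ(1,3,4) = 1/252; Σ_t [0,0]: t=0:+1/96 = 1/96; (3j)²=1/42 [(1 3 4; -1 1 0)], sign=+1
I_A²/I_B² = (5/84)/(1/42) = 5/2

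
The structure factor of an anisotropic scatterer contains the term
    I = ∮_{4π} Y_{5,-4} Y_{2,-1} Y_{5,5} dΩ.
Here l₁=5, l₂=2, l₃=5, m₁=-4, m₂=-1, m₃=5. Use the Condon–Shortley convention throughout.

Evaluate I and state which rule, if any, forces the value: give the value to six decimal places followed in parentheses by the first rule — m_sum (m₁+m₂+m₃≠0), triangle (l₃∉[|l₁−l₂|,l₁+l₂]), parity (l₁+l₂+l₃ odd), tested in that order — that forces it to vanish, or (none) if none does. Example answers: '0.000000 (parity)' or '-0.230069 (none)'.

Checks pass: Σm=0; 12 even; l₃=5∈[3,7].
(2·5+1)(2·2+1)(2·5+1) = 605
Δ: 2! 8! 2! / 13! → 1/38610
sum: t=0:+1/2880 t=1:−1/576 t=2:+1/2880 = -1/960
3j²(5 2 5; 0 0 0) = Δ·Π!·Σ² = 10/429  (sign +1)
sum: t=1:−1/80640 = -1/80640
3j²(5 2 5; -4 -1 5) = Δ·Π!·Σ² = 9/286  (sign -1)
combine: 4πI² = 605·10/429·9/286 = 75/169
take √, sign -1: I = -0.18792404
No selection rule forces the value: the integral is nonzero (none).

-0.187924 (none)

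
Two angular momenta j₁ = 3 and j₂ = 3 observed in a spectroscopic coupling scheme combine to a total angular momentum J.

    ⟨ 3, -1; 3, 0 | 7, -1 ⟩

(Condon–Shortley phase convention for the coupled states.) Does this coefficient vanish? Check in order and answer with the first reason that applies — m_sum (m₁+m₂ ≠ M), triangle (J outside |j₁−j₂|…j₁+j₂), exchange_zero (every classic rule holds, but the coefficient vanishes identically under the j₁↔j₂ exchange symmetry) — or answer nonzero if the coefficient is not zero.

triangle

m-sum: m₁+m₂ = -1+0 = -1, M = -1  ✓
triangle: need |j₁−j₂| ≤ J ≤ j₁+j₂, i.e. J ∈ [0, 6]; J = 7 is outside ✗ ⇒ coefficient is 0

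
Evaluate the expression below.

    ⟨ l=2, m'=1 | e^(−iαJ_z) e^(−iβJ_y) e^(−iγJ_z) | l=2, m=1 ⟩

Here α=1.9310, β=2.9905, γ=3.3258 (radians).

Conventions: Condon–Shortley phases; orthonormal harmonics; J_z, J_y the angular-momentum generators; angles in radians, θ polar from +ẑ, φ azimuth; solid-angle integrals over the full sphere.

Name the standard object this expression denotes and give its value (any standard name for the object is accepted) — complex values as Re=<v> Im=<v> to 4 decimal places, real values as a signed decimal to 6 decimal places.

This is a Wigner D-matrix element — the rotation-matrix element ⟨l m'| R(α,β,γ) |l m⟩ in the angular-momentum basis.
First d^2_{1,1}(β=2.9905), then the phase factors e^{-i(1)α} and e^{-i(1)γ}:
c=cos(2.990500/2)=0.075474, s=sin(2.990500/2)=0.997148; N=√[6·1·6·1]=6.000000
k: max(0,(1)−(1))=0 … min(2+(1),2−(1))=1
  k=0: (−1)^0·6.0000/(6)·0.0755^4·0.9971^0 = +0.000032
  k=1: (−1)^1·6.0000/(2)·0.0755^2·0.9971^2 = -0.016992
d^2_{1,1}(2.9905) = +0.000032 -0.016992 = -0.016959
Attach z-rotation phases: D = e^{-i(1)(1.9310)}·(-0.016959)·e^{-i(1)(3.3258)} = -0.008784-0.014508i

Wigner D-matrix element, Re=-0.0088 Im=-0.0145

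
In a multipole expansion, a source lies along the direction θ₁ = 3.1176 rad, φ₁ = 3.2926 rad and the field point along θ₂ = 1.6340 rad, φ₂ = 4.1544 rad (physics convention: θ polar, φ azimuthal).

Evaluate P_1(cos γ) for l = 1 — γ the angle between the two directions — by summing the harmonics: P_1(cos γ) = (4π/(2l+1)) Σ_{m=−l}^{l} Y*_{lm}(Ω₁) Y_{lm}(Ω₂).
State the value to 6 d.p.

Expand P_1 via completeness: Σ_{m} conj(Y_{1,m}) at Ω₁ times Y_{1,m} at Ω₂ —
  [-1]  conj(Y_{1,-1})(Ω₁) = -0.008194-0.001247i ; Y_{1,-1}(Ω₂) = -0.182567+0.292505i ; Δ = +0.001861-0.002169i
  [+0]  conj(Y_{1,0})(Ω₁) = -0.488462-0.000000i ; Y_{1,0}(Ω₂) = -0.030861+0.000000i ; Δ = +0.015074+0.000000i
  [+1]  conj(Y_{1,1})(Ω₁) = +0.008194-0.001247i ; Y_{1,1}(Ω₂) = +0.182567+0.292505i ; Δ = +0.001861+0.002169i
Total Σ_m = +0.018796+0.000000i. Multiply by 4.188790: +0.078732+0.000000i. P_1(cos γ) = 0.078732

0.078732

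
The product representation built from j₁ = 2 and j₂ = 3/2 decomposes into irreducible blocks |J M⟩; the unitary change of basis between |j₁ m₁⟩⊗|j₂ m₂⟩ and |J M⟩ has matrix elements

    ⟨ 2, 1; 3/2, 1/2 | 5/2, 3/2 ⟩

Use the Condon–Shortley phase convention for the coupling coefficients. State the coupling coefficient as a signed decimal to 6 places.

+0.169031  (= +√(1/35))

triangle: 1!·3!·2!/7! = 12/5040
(j±m)!: 3!·1!·2!·1!·4!·1! = 288
prefactor² = (2J+1)·Δ·N² = 144/35
  k=0: +1/(0!·1!·1!·2!·2!·0!) = 1/4
  k=1: −1/(1!·0!·0!·1!·3!·1!) = -1/6
Σ = 1/12  ⇒  CG² = 144/35·(1/12)² = 1/35
CG = +√(1/35) = +0.169031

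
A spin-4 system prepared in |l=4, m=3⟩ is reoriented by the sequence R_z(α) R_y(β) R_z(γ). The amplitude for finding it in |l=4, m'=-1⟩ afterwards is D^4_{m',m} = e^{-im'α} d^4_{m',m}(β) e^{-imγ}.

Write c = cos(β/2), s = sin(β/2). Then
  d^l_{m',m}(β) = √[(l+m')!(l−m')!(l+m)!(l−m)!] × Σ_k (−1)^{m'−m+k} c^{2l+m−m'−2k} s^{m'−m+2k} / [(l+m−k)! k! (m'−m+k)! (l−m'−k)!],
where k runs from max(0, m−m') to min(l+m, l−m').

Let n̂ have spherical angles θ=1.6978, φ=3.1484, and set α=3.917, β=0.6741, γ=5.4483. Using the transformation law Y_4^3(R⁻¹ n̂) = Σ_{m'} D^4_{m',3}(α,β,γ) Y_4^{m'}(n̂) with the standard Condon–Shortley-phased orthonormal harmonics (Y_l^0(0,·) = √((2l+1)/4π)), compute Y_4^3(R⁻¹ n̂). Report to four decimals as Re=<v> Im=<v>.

Need the full column D^4_{m',3} for m'=−4..4 at α=3.9170, β=0.6741, γ=5.4483.
cos(β/2)=0.943734, sin(β/2)=0.330705
d^4_{-4,3}: single k=7 term ⇒ +0.001155;  D = +0.000900-0.000723i
d^4_{-3,3}: k∈[6..7] ⇒ +0.008155 -0.000143 = +0.008012;  D = -0.000947+0.007956i
d^4_{-2,3}: k∈[5..6] ⇒ +0.037319 -0.001528 = +0.035792;  D = -0.021857-0.028343i
d^4_{-1,3}: k∈[4..5] ⇒ +0.125510 -0.009247 = +0.116263;  D = +0.115150+0.016048i
d^4_{0,3}: k∈[3..4] ⇒ +0.320356 -0.039338 = +0.281018;  D = -0.225916+0.167131i
d^4_{1,3}: k∈[2..3] ⇒ +0.613266 -0.125510 = +0.487756;  D = +0.076963-0.481646i
d^4_{2,3}: k∈[1..2] ⇒ +0.824997 -0.303917 = +0.521081;  D = +0.301473+0.425016i
d^4_{3,3}: k∈[0..1] ⇒ +0.629214 -0.540850 = +0.088364;  D = -0.086961-0.015684i
d^4_{4,3}: single k=0 term ⇒ -0.623639;  D = -0.515775+0.350574i
Y_4^{m'}(θ=1.6978,φ=3.1484) and Σ D·Y over m':
  (+0.0009-0.0007i)·(+0.4283-0.0117i)  (-0.0009+0.0080i)·(+0.1547-0.0032i)  (-0.0219-0.0283i)·(-0.2922+0.0040i)  (+0.1152+0.0160i)·(-0.1716+0.0012i)  (-0.2259+0.1671i)·(+0.2674+0.0000i)  (+0.0770-0.4816i)·(+0.1716+0.0012i)  (+0.3015+0.4250i)·(-0.2922-0.0040i)  (-0.0870-0.0157i)·(-0.1547-0.0032i)  (-0.5158+0.3506i)·(+0.4283+0.0117i)
Y_4^3(R⁻¹ n̂) = -0.357640-0.009945i

Re=-0.3576 Im=-0.0099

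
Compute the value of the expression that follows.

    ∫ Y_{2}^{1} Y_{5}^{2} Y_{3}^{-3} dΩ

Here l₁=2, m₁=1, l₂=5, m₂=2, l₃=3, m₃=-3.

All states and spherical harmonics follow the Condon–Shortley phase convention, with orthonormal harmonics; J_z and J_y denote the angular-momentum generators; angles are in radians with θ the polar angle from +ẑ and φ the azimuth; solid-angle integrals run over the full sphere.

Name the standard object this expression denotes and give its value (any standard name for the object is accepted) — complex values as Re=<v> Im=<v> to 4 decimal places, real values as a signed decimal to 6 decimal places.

Gaunt coefficient, +0.063396

This is a Gaunt coefficient — the integral of a triple product of spherical harmonics over the sphere.
Checks pass: Σm=0; 10 even; l₃=3∈[3,7].
(2·2+1)(2·5+1)(2·3+1) = 385
Δ: 4! 0! 6! / 11! → 1/2310
sum: t=2:+1/144 = 1/144
3j²(2 5 3; 0 0 0) = Δ·Π!·Σ² = 10/231  (sign -1)
sum: t=1:−1/4320 = -1/4320
3j²(2 5 3; 1 2 -3) = Δ·Π!·Σ² = 1/330  (sign -1)
combine: 4πI² = 385·10/231·1/330 = 5/99
take √, sign +1: I = 0.06339609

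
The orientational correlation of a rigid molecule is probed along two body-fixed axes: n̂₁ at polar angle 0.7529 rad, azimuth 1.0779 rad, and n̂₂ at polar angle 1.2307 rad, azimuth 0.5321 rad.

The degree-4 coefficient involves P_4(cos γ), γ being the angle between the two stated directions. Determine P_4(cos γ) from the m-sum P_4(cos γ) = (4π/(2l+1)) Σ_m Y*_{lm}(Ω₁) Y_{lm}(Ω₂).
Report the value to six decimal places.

-0.249290

Addition theorem: P_4(cos γ) = (4π/9) Σ_m Y*_{lm}(Ω₁) Y_{lm}(Ω₂), m = −4…4:
  m=-4: (-0.037738-0.089063i) × (-0.184954-0.296583i) = -0.019435+0.027665i  (running Σ = -0.019435+0.027665i)
  m=-3: (-0.290738-0.026855i) × (-0.008921-0.349702i) = -0.006798+0.101911i  (running Σ = -0.026232+0.129576i)
  m=-2: (-0.235541+0.355618i) × (-0.031891+0.057472i) = -0.012926-0.024878i  (running Σ = -0.039159+0.104698i)
  m=-1: (+0.081236+0.151245i) × (-0.284751+0.167645i) = -0.048488-0.029448i  (running Σ = -0.087646+0.075250i)
  m=0: (-0.322721-0.000000i) × (+0.010065+0.000000i) = -0.003248-0.000000i  (running Σ = -0.090894+0.075250i)
  m=1: (-0.081236+0.151245i) × (+0.284751+0.167645i) = -0.048488+0.029448i  (running Σ = -0.139382+0.104698i)
  m=2: (-0.235541-0.355618i) × (-0.031891-0.057472i) = -0.012926+0.024878i  (running Σ = -0.152308+0.129576i)
  m=3: (+0.290738-0.026855i) × (+0.008921-0.349702i) = -0.006798-0.101911i  (running Σ = -0.159106+0.027665i)
  m=4: (-0.037738+0.089063i) × (-0.184954+0.296583i) = -0.019435-0.027665i  (running Σ = -0.178541+0.000000i)
Total Σ_m = -0.178541+0.000000i. Multiply by 1.396263: -0.249290+0.000000i. P_4(cos γ) = -0.249290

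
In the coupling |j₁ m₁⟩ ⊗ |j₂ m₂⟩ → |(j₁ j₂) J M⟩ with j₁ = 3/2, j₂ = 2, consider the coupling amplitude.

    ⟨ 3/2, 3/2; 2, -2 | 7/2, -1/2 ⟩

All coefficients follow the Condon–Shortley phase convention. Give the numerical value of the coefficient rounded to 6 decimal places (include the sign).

+√(1/35) = +0.169031

√[8·0!3!4!/8! · 3!0!0!4!3!4!] = √(20736/35)
  +(−1)^0/∏(0,0,0,0,3,4)! = 1/144  (running 1/144)
⟨..|..⟩ = √(20736/35)·(1/144) = +0.169031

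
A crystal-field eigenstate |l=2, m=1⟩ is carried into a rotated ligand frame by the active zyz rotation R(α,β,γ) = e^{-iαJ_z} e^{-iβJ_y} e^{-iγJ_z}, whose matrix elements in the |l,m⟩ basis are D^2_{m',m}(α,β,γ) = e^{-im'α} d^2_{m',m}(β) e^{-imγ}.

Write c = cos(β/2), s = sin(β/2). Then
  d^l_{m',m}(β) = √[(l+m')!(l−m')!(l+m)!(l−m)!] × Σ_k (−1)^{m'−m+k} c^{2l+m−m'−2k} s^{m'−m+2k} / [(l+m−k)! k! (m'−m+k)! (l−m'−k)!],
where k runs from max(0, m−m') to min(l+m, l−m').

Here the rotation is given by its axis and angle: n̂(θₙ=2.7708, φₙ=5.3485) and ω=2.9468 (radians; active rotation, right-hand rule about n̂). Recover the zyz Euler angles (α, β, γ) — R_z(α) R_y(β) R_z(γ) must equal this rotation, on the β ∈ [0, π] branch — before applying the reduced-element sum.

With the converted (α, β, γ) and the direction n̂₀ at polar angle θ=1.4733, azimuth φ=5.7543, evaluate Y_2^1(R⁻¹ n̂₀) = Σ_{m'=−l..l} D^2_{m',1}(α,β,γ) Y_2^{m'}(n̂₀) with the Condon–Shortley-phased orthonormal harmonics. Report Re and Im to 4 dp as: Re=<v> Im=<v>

Re=-0.2824 Im=0.2248

Axis–angle → zyz. n̂ = (sinθₙcosφₙ, sinθₙsinφₙ, cosθₙ) = (+0.215264, -0.291482, -0.932040), ω = 2.9468.
R = I cosω + sinω [n̂]ₓ + (1−cosω) n̂n̂ᵀ gives
  R = [-0.889287, +0.056104, -0.453896; -0.304713, -0.812771, +0.496541; -0.341056, +0.579876, +0.739882]
β = atan2(√(R₁₃²+R₂₃²), R₃₃) = 0.737902; α = atan2(R₂₃, R₁₃) mod 2π = 2.311356; γ = atan2(R₃₂, −R₃₁) mod 2π = 1.039133
Need the full column D^2_{m',1} for m'=−2..2 at α=2.3114, β=0.7379, γ=1.0391.
cos(β/2)=0.932706, sin(β/2)=0.360637
d^2_{-2,1}: single k=3 term ⇒ +0.087496;  D = -0.079088-0.037425i
d^2_{-1,1}: k∈[2..3] ⇒ +0.339431 -0.016915 = +0.322516;  D = +0.094871+0.308247i
d^2_{0,1}: k∈[1..2] ⇒ +0.716771 -0.107160 = +0.609612;  D = +0.309053-0.525464i
d^2_{1,1}: k∈[0..1] ⇒ +0.756797 -0.339431 = +0.417366;  D = -0.408293+0.086554i
d^2_{2,1}: single k=0 term ⇒ -0.585241;  D = -0.475859-0.340684i
Y_2^{m'}(θ=1.4733,φ=5.7543) and Σ D·Y over m':
  (-0.0791-0.0374i)·(+0.1878+0.3334i)  (+0.0949+0.3082i)·(+0.0646+0.0378i)  (+0.3091-0.5255i)·(-0.3064+0.0000i)  (-0.4083+0.0866i)·(-0.0646+0.0378i)  (-0.4759-0.3407i)·(+0.1878-0.3334i)
Y_2^1(R⁻¹ n̂) = -0.282407+0.224766i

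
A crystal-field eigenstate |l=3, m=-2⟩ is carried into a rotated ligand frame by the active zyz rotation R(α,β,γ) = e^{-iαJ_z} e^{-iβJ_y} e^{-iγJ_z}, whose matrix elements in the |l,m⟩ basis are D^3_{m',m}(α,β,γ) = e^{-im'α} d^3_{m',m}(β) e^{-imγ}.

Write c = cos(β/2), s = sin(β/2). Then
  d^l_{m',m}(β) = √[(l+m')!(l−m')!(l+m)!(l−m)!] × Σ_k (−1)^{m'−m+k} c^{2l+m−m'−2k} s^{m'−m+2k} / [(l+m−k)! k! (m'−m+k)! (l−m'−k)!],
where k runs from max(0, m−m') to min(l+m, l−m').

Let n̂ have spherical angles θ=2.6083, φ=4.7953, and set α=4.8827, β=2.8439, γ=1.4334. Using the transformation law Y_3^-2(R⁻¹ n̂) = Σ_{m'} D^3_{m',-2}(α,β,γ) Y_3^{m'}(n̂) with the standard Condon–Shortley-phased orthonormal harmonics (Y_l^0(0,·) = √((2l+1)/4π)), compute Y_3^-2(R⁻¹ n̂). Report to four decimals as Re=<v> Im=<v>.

Need the full column D^3_{m',-2} for m'=−3..3 at α=4.8827, β=2.8439, γ=1.4334.
cos(β/2)=0.148297, sin(β/2)=0.988943
d^3_{-3,-2}: single k=1 term ⇒ +0.000174;  D = +0.000041-0.000169i
d^3_{-2,-2}: k∈[0..1] ⇒ +0.000011 -0.002365 = -0.002354;  D = -0.002349-0.000155i
d^3_{-1,-2}: k∈[0..1] ⇒ -0.000224 +0.019950 = +0.019726;  D = +0.002057+0.019618i
d^3_{0,-2}: k∈[0..1] ⇒ +0.002591 -0.115216 = -0.112625;  D = +0.108399-0.030560i
d^3_{1,-2}: k∈[0..1] ⇒ -0.019950 +0.443598 = +0.423648;  D = -0.182402-0.382370i
d^3_{2,-2}: k∈[0..1] ⇒ +0.105177 -0.935464 = -0.830287;  D = -0.677958+0.479322i
d^3_{3,-2}: single k=0 term ⇒ -0.343609;  D = -0.243048-0.242889i
Y_3^{m'}(θ=2.6083,φ=4.7953) and Σ D·Y over m':
  (+0.0000-0.0002i)·(-0.0135-0.0531i)  (-0.0023-0.0002i)·(+0.2243-0.0375i)  (+0.0021+0.0196i)·(+0.0368+0.4434i)  (+0.1084-0.0306i)·(-0.2275+0.0000i)  (-0.1824-0.3824i)·(-0.0368+0.4434i)  (-0.6780+0.4793i)·(+0.2243+0.0375i)  (-0.2430-0.2429i)·(+0.0135-0.0531i)
Y_3^-2(R⁻¹ n̂) = -0.043840+0.033567i

Re=-0.0438 Im=0.0336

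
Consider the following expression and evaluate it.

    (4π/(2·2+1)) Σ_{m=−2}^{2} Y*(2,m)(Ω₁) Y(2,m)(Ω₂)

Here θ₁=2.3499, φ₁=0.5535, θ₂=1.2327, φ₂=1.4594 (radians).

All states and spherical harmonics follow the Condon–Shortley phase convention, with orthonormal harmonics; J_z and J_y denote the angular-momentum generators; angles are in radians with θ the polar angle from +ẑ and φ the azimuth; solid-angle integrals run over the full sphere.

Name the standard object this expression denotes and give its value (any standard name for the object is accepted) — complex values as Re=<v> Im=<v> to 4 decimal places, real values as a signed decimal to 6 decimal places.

Legendre polynomial (addition theorem), -0.450808

This sum is the spherical-harmonic addition theorem: it equals the Legendre polynomial P_l(cos γ) of the angle γ between the two directions.
Expand P_2 via completeness: Σ_{m} conj(Y_{2,m}) at Ω₁ times Y_{2,m} at Ω₂ —
  m=-2: Y*=0.08749 + 0.17491j  Y=-0.33528 - 0.07596j  product -0.01605 - 0.06529j
  m=-1: Y*=-0.32857 - 0.20304j  Y=0.02687 - 0.24024j  product -0.05761 + 0.07348j
  m=+0: Y*=0.15174 + 0.00000j  Y=-0.21129 + 0.00000j  product -0.03206 + 0.00000j
  m=+1: Y*=0.32857 - 0.20304j  Y=-0.02687 - 0.24024j  product -0.05761 - 0.07348j
  m=+2: Y*=0.08749 - 0.17491j  Y=-0.33528 + 0.07596j  product -0.01605 + 0.06529j
Total Σ_m = -0.17937 + 0.00000j. Multiply by 2.513274: -0.45081 + 0.00000j. P_2(cos γ) = -0.450808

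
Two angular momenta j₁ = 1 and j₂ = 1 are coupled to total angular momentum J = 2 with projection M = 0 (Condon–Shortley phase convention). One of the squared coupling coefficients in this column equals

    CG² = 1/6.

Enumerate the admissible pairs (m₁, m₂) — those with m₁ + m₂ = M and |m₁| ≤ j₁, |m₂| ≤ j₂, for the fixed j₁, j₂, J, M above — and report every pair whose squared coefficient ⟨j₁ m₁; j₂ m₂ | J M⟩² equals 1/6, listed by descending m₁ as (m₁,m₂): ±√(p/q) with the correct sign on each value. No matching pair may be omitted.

(1,-1): +√(1/6); (-1,1): +√(1/6)

Admissible pairs with m₁+m₂ = M = 0: (-1,1), (0,0), (1,-1)
  (m₁,m₂)=(1,-1): CG² = 1/6, CG = +√(1/6)   ← matches the target
  (m₁,m₂)=(0,0): CG² = 2/3, CG = +√(2/3)
  (m₁,m₂)=(-1,1): CG² = 1/6, CG = +√(1/6)   ← matches the target
Pairs with CG² = 1/6: (1,-1): +√(1/6); (-1,1): +√(1/6)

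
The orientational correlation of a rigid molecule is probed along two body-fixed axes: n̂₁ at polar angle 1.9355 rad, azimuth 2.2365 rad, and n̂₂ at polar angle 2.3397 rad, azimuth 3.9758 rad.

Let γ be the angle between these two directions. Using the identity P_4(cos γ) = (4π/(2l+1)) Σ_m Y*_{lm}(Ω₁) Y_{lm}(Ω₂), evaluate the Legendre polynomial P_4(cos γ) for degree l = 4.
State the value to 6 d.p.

Expand P_4 via completeness: Σ_{m} conj(Y_{4,m}) at Ω₁ times Y_{4,m} at Ω₂ —
  m=-4: Y*=(-0.299197, 0.155301)  Y=(-0.115809, 0.022902)  product (0.031093, -0.024837)
  m=-3: Y*=(-0.331435, -0.150527)  Y=(-0.259326, -0.192665)  product (0.056948, 0.102892)
  m=-2: Y*=(0.007580, 0.031057)  Y=(-0.040155, -0.410039)  product (0.012430, -0.004355)
  m=-1: Y*=(-0.205380, 0.261536)  Y=(0.061074, -0.067347)  product (0.005070, 0.029805)
  m=+0: Y*=(-0.026449, -0.000000)  Y=(-0.351519, 0.000000)  product (0.009297, 0.000000)
  m=+1: Y*=(0.205380, 0.261536)  Y=(-0.061074, -0.067347)  product (0.005070, -0.029805)
  m=+2: Y*=(0.007580, -0.031057)  Y=(-0.040155, 0.410039)  product (0.012430, 0.004355)
  m=+3: Y*=(0.331435, -0.150527)  Y=(0.259326, -0.192665)  product (0.056948, -0.102892)
  m=+4: Y*=(-0.299197, -0.155301)  Y=(-0.115809, -0.022902)  product (0.031093, 0.024837)
Total Σ_m = (0.220381, 0.000000). Multiply by 1.396263: (0.307710, 0.000000). P_4(cos γ) = 0.307710

0.307710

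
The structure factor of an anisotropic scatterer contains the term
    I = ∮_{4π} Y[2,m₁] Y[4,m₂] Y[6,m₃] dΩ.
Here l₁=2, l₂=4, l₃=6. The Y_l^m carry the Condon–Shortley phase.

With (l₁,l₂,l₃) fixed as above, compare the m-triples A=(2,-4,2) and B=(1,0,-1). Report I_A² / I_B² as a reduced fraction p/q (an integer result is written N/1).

Same 2,4,6: normalisation and zero-m 3j drop out of the ratio.
A: Δ: 0! 4! 8! / 13! → 1/6435; sum: t=0:+1/967680 = 1/967680; 3j²(2 4 6; 2 -4 2) = Δ·Π!·Σ² = 1/6435  (sign +1)
B: Δ: 0! 4! 8! / 13! → 1/6435; sum: t=0:+1/3456 = 1/3456; 3j²(2 4 6; 1 0 -1) = Δ·Π!·Σ² = 35/1287  (sign -1)
I_A²/I_B² = (1/6435)/(35/1287) = 1/175

1/175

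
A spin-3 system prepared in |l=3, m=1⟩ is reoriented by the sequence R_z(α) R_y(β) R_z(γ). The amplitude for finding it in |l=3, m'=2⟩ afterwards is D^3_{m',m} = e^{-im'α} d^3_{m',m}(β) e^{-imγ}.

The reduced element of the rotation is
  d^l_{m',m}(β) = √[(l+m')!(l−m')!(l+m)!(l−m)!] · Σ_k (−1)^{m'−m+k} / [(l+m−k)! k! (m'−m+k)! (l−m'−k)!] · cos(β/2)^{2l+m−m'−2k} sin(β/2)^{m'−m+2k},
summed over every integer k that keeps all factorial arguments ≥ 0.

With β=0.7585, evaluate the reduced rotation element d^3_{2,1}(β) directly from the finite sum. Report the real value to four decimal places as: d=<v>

d^3_{2,1}(β=0.7585) via the finite sum:
c=cos(0.758500/2)=0.928943, s=sin(0.758500/2)=0.370224; N=√[120·1·24·2]=75.894664
k: max(0,(1)−(2))=0 … min(3+(1),3−(2))=1
  k=0: (−1)^1·75.8947/(24)·0.9289^5·0.3702^1 = -0.809858
  k=1: (−1)^2·75.8947/(12)·0.9289^3·0.3702^3 = +0.257270
d^3_{2,1}(0.7585) = -0.809858 +0.257270 = -0.552587

d=-0.5526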